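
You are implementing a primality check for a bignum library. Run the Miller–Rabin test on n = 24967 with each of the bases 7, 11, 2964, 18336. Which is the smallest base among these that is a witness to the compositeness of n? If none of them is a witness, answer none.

n − 1 = 24966 = 2^1 · 12483, so s = 1 and d = 12483.
Base 7: x_0 = 7^12483 mod 24967 = 1. x_0 = 1, so 7 is not a witness.
Base 11: x_0 = 11^12483 mod 24967 = 1. x_0 = 1, so 11 is not a witness.
Base 2964: x_0 = 2964^12483 mod 24967 = 24966. x_0 = 24966 ≡ −1, so 2964 is not a witness.
Base 18336: x_0 = 18336^12483 mod 24967 = 24966. x_0 = 24966 ≡ −1, so 18336 is not a witness.
No listed base is a witness for 24967.

none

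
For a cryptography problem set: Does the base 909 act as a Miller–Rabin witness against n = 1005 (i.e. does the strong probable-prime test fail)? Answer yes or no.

n − 1 = 1004 = 2^2 · 251, so s = 2 and d = 251.
x_0 = 909^251 mod 1005 = 834.
x_0 is neither 1 nor 1004, so continue squaring.
x_1 = 834^2 mod 1005 = 96.
Reached i = s−1 = 1 without hitting −1: 909 is a Miller–Rabin witness and 1005 is composite.

yes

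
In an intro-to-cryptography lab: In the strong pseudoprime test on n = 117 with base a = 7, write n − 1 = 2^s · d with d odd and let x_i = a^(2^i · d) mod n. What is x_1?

43

n − 1 = 116 = 2^2 · 29, so s = 2 and d = 29.
x_0 = 7^29 mod 117 = 76.
x_1 = 76^2 mod 117 = 43.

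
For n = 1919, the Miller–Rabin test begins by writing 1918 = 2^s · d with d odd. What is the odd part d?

Halving: 1918 → 959; 959 is odd.
So 1918 = 2^1 · 959.

959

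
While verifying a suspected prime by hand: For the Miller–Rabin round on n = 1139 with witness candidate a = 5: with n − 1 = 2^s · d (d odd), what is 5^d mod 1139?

454

n − 1 = 1138 = 2^1 · 569, so s = 1 and d = 569.
5^569 mod 1139 = 454.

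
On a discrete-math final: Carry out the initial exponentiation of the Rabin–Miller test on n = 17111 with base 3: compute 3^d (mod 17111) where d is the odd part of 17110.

13865

n − 1 = 17110 = 2^1 · 8555, so s = 1 and d = 8555.
By repeated squaring, 3^8555 ≡ 13865 (mod 17111).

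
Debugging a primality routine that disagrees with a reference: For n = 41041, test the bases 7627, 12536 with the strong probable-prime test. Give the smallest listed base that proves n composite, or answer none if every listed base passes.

n − 1 = 41040 = 2^4 · 2565, so s = 4 and d = 2565.
Base 7627: x_0 = 7627^2565 mod 41041 = 1. x_0 = 1, so 7627 is not a witness.
Base 12536: x_0 = 12536^2565 mod 41041 = 41040. x_0 = 41040 ≡ −1, so 12536 is not a witness.
No listed base is a witness for 41041.

none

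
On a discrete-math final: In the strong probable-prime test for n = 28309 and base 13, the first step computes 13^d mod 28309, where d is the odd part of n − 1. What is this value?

17392

n − 1 = 28308 = 2^2 · 7077, so s = 2 and d = 7077.
13^7077 mod 28309 = 17392.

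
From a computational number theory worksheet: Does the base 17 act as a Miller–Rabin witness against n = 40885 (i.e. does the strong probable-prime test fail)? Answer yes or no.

n − 1 = 40884 = 2^2 · 10221, so s = 2 and d = 10221.
x_0 = 17^10221 mod 40885 = 38947.
x_0 is neither 1 nor 40884, so continue squaring.
x_1 = 38947^2 mod 40885 = 35309.
Reached i = s−1 = 1 without hitting −1: 17 is a Miller–Rabin witness and 40885 is composite.

yes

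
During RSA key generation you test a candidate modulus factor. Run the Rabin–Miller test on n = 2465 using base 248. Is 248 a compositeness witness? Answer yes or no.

yes

n − 1 = 2464 = 2^5 · 77, so s = 5 and d = 77.
x_0 = 248^77 mod 2465 = 2408.
x_0 is neither 1 nor 2464, so continue squaring.
x_1 = 2408^2 mod 2465 = 784.
x_2 = 784^2 mod 2465 = 871.
x_3 = 871^2 mod 2465 = 1886.
x_4 = 1886^2 mod 2465 = 1.
x_4 = 1 but x_3 ≠ ±1, a nontrivial square root of 1 — 248 is a witness and 2465 is composite.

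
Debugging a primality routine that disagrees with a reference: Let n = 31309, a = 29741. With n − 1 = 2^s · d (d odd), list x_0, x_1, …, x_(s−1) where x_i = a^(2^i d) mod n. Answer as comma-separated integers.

13201, 507

n − 1 = 31308 = 2^2 · 7827, so s = 2 and d = 7827.
x_0 = 29741^7827 mod 31309 = 13201.
x_1 = 13201^2 mod 31309 = 507.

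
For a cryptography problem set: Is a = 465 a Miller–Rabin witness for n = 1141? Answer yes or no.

n − 1 = 1140 = 2^2 · 285, so s = 2 and d = 285.
x_0 = 465^285 mod 1141 = 517.
x_0 is neither 1 nor 1140, so continue squaring.
x_1 = 517^2 mod 1141 = 295.
Reached i = s−1 = 1 without hitting −1: 465 is a Miller–Rabin witness and 1141 is composite.

yes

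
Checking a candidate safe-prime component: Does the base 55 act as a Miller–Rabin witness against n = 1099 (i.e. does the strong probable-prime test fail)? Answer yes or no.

yes

n − 1 = 1098 = 2^1 · 549, so s = 1 and d = 549.
x_0 = 55^549 mod 1099 = 202.
x_0 ∉ {1, 1098} and s = 1, so 55 is a Miller–Rabin witness and 1099 is composite.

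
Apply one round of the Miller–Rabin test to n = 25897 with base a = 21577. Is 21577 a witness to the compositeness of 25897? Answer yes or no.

n − 1 = 25896 = 2^3 · 3237, so s = 3 and d = 3237.
x_0 = 21577^3237 mod 25897 = 9803.
x_0 is neither 1 nor 25896, so continue squaring.
x_1 = 9803^2 mod 25897 = 20939.
x_2 = 20939^2 mod 25897 = 5511.
Reached i = s−1 = 2 without hitting −1: 21577 is a Miller–Rabin witness and 25897 is composite.

yes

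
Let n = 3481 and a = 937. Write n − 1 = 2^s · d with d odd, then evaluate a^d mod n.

766

n − 1 = 3480 = 2^3 · 435, so s = 3 and d = 435.
Repeated squaring mod 3481: 937^1 ≡ 937, 937^2 ≡ 757, 937^4 ≡ 2165, 937^8 ≡ 1799, 937^16 ≡ 2552, 937^32 ≡ 3234, 937^64 ≡ 1832, 937^128 ≡ 540, 937^256 ≡ 2677.
435 = 256 + 128 + 32 + 16 + 2 + 1, so 937^435 ≡ 2677·540·3234·2552·757·937 ≡ 766 (mod 3481).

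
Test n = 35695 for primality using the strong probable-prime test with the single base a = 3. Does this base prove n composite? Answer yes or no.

yes

n − 1 = 35694 = 2^1 · 17847, so s = 1 and d = 17847.
Repeated squaring mod 35695: 3^1 ≡ 3, 3^2 ≡ 9, 3^4 ≡ 81, 3^8 ≡ 6561, 3^16 ≡ 34246, 3^32 ≡ 29291, 3^64 ≡ 33356, 3^128 ≡ 9586, 3^256 ≡ 12466, 3^512 ≡ 20821, 3^1024 ≡ 33961, 3^2048 ≡ 8376, 3^4096 ≡ 16701, 3^8192 ≡ 2671, 3^16384 ≡ 30936.
17847 = 16384 + 1024 + 256 + 128 + 32 + 16 + 4 + 2 + 1, so 3^17847 ≡ 30936·33961·12466·9586·29291·34246·81·9·3 ≡ 24572 (mod 35695).
x_0 = 3^17847 mod 35695 = 24572.
x_0 ∉ {1, 35694} and s = 1, so 3 is a Miller–Rabin witness and 35695 is composite.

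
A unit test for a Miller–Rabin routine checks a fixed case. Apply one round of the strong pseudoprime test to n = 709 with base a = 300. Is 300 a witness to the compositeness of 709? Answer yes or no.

n − 1 = 708 = 2^2 · 177, so s = 2 and d = 177.
Repeated squaring mod 709: 300^1 ≡ 300, 300^2 ≡ 666, 300^4 ≡ 431, 300^8 ≡ 3, 300^16 ≡ 9, 300^32 ≡ 81, 300^64 ≡ 180, 300^128 ≡ 495.
177 = 128 + 32 + 16 + 1, so 300^177 ≡ 495·81·9·300 ≡ 708 (mod 709).
x_0 = 300^177 mod 709 = 708.
x_0 = 708 ≡ −1, so 300 is not a witness.

no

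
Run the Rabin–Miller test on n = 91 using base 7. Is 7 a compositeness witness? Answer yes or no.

yes

n − 1 = 90 = 2^1 · 45, so s = 1 and d = 45.
Repeated squaring mod 91: 7^1 ≡ 7, 7^2 ≡ 49, 7^4 ≡ 35, 7^8 ≡ 42, 7^16 ≡ 35, 7^32 ≡ 42.
45 = 32 + 8 + 4 + 1, so 7^45 ≡ 42·42·35·7 ≡ 21 (mod 91).
x_0 = 7^45 mod 91 = 21.
x_0 ∉ {1, 90} and s = 1, so 7 is a Miller–Rabin witness and 91 is composite.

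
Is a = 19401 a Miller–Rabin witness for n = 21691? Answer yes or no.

yes

n − 1 = 21690 = 2^1 · 10845, so s = 1 and d = 10845.
Repeated squaring mod 21691: 19401^1 ≡ 19401, 19401^2 ≡ 16569, 19401^4 ≡ 10465, 19401^8 ≡ 20057, 19401^16 ≡ 1963, 19401^32 ≡ 14062, 19401^64 ≡ 4688, 19401^128 ≡ 4361, 19401^256 ≡ 17005, 19401^512 ≡ 7304, 19401^1024 ≡ 10247, 19401^2048 ≡ 16569, 19401^4096 ≡ 10465, 19401^8192 ≡ 20057.
10845 = 8192 + 2048 + 512 + 64 + 16 + 8 + 4 + 1, so 19401^10845 ≡ 20057·16569·7304·4688·1963·20057·10465·19401 ≡ 6430 (mod 21691).
x_0 = 19401^10845 mod 21691 = 6430.
x_0 ∉ {1, 21690} and s = 1, so 19401 is a Miller–Rabin witness and 21691 is composite.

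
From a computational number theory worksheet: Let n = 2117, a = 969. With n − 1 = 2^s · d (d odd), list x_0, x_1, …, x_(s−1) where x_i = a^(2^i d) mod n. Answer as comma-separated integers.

331, 1594

n − 1 = 2116 = 2^2 · 529, so s = 2 and d = 529.
x_0 = 969^529 mod 2117 = 331.
x_1 = 331^2 mod 2117 = 1594.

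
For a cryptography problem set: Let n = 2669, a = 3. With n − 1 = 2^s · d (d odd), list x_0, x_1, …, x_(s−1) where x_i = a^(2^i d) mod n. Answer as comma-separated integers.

n − 1 = 2668 = 2^2 · 667, so s = 2 and d = 667.
x_0 = 3^667 mod 2669 = 704.
x_1 = 704^2 mod 2669 = 1851.

704, 1851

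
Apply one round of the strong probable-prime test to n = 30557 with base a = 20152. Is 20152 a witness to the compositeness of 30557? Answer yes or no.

no

n − 1 = 30556 = 2^2 · 7639, so s = 2 and d = 7639.
Repeated squaring mod 30557: 20152^1 ≡ 20152, 20152^2 ≡ 574, 20152^4 ≡ 23906, 20152^8 ≡ 19822, 20152^16 ≡ 9778, 20152^32 ≡ 26988, 20152^64 ≡ 26049, 20152^128 ≡ 1659, 20152^256 ≡ 2151, 20152^512 ≡ 12694, 20152^1024 ≡ 10575, 20152^2048 ≡ 22562, 20152^4096 ≡ 25338.
7639 = 4096 + 2048 + 1024 + 256 + 128 + 64 + 16 + 4 + 2 + 1, so 20152^7639 ≡ 25338·22562·10575·2151·1659·26049·9778·23906·574·20152 ≡ 1 (mod 30557).
x_0 = 20152^7639 mod 30557 = 1.
x_0 = 1, so 20152 is not a witness.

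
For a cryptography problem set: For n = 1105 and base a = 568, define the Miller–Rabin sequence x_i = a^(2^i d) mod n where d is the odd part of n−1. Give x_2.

n − 1 = 1104 = 2^4 · 69, so s = 4 and d = 69.
By repeated squaring, 568^69 ≡ 963 (mod 1105).
x_0 = 963.
x_1 = 963^2 mod 1105 = 274.
x_2 = 274^2 mod 1105 = 1041.

1041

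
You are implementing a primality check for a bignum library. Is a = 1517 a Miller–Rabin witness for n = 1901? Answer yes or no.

n − 1 = 1900 = 2^2 · 475, so s = 2 and d = 475.
Repeated squaring mod 1901: 1517^1 ≡ 1517, 1517^2 ≡ 1079, 1517^4 ≡ 829, 1517^8 ≡ 980, 1517^16 ≡ 395, 1517^32 ≡ 143, 1517^64 ≡ 1439, 1517^128 ≡ 532, 1517^256 ≡ 1676.
475 = 256 + 128 + 64 + 16 + 8 + 2 + 1, so 1517^475 ≡ 1676·532·1439·395·980·1079·1517 ≡ 1 (mod 1901).
x_0 = 1517^475 mod 1901 = 1.
x_0 = 1, so 1517 is not a witness.

no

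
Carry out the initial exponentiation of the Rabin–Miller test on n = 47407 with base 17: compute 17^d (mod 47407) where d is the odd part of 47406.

47406

n − 1 = 47406 = 2^1 · 23703, so s = 1 and d = 23703.
17^23703 mod 47407 = 47406.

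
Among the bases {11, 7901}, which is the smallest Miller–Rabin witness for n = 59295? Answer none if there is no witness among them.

n − 1 = 59294 = 2^1 · 29647, so s = 1 and d = 29647.
Base 11: x_0 = 11^29647 mod 59295 = 48386. x_0 ∉ {1, 59294} and s = 1, so 11 is a Miller–Rabin witness and 59295 is composite.
Base 7901: x_0 = 7901^29647 mod 59295 = 896. x_0 ∉ {1, 59294} and s = 1, so 7901 is a Miller–Rabin witness and 59295 is composite.
The smallest witness among the given bases is 11.

11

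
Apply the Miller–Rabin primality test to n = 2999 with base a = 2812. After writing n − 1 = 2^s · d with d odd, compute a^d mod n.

1

n − 1 = 2998 = 2^1 · 1499, so s = 1 and d = 1499.
2812^1499 mod 2999 = 1.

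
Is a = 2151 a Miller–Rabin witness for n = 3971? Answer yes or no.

n − 1 = 3970 = 2^1 · 1985, so s = 1 and d = 1985.
Repeated squaring mod 3971: 2151^1 ≡ 2151, 2151^2 ≡ 586, 2151^4 ≡ 1890, 2151^8 ≡ 2171, 2151^16 ≡ 3635, 2151^32 ≡ 1708, 2151^64 ≡ 2550, 2151^128 ≡ 1973, 2151^256 ≡ 1149, 2151^512 ≡ 1829, 2151^1024 ≡ 1659.
1985 = 1024 + 512 + 256 + 128 + 64 + 1, so 2151^1985 ≡ 1659·1829·1149·1973·2550·2151 ≡ 758 (mod 3971).
x_0 = 2151^1985 mod 3971 = 758.
x_0 ∉ {1, 3970} and s = 1, so 2151 is a Miller–Rabin witness and 3971 is composite.

yes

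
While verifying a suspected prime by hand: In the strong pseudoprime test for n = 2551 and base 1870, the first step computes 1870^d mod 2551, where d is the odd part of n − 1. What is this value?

1

n − 1 = 2550 = 2^1 · 1275, so s = 1 and d = 1275.
Repeated squaring mod 2551: 1870^1 ≡ 1870, 1870^2 ≡ 2030, 1870^4 ≡ 1035, 1870^8 ≡ 2356, 1870^16 ≡ 2311, 1870^32 ≡ 1478, 1870^64 ≡ 828, 1870^128 ≡ 1916, 1870^256 ≡ 167, 1870^512 ≡ 2379, 1870^1024 ≡ 1523.
1275 = 1024 + 128 + 64 + 32 + 16 + 8 + 2 + 1, so 1870^1275 ≡ 1523·1916·828·1478·2311·2356·2030·1870 ≡ 1 (mod 2551).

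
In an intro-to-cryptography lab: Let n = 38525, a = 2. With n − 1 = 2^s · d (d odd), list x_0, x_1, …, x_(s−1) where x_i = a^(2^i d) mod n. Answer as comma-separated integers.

20948, 18954

n − 1 = 38524 = 2^2 · 9631, so s = 2 and d = 9631.
x_0 = 2^9631 mod 38525 = 20948.
x_1 = 20948^2 mod 38525 = 18954.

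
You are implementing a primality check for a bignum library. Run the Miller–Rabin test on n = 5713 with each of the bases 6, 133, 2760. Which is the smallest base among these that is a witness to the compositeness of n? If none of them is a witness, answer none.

133

n − 1 = 5712 = 2^4 · 357, so s = 4 and d = 357.
Base 6: x_0 = 6^357 mod 5713 = 5712. x_0 = 5712 ≡ −1, so 6 is not a witness.
Base 133: x_0 = 133^357 mod 5713 = 191. x_0 is neither 1 nor 5712, so continue squaring. x_1 = 191^2 mod 5713 = 2203. x_2 = 2203^2 mod 5713 = 2872. x_3 = 2872^2 mod 5713 = 4525. Reached i = s−1 = 3 without hitting −1: 133 is a Miller–Rabin witness and 5713 is composite.
Base 2760: x_0 = 2760^357 mod 5713 = 5190. x_0 is neither 1 nor 5712, so continue squaring. x_1 = 5190^2 mod 5713 = 5018. x_2 = 5018^2 mod 5713 = 3133. x_3 = 3133^2 mod 5713 = 755. Reached i = s−1 = 3 without hitting −1: 2760 is a Miller–Rabin witness and 5713 is composite.
The smallest witness among the given bases is 133.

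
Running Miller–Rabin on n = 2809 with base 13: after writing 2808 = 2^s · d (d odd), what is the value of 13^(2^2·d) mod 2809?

2333

n − 1 = 2808 = 2^3 · 351, so s = 3 and d = 351.
x_0 = 13^351 mod 2809 = 584.
x_1 = 584^2 mod 2809 = 1167.
x_2 = 1167^2 mod 2809 = 2333.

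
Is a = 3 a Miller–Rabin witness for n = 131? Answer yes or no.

no

n − 1 = 130 = 2^1 · 65, so s = 1 and d = 65.
Repeated squaring mod 131: 3^1 ≡ 3, 3^2 ≡ 9, 3^4 ≡ 81, 3^8 ≡ 11, 3^16 ≡ 121, 3^32 ≡ 100, 3^64 ≡ 44.
65 = 64 + 1, so 3^65 ≡ 44·3 ≡ 1 (mod 131).
x_0 = 3^65 mod 131 = 1.
x_0 = 1, so 3 is not a witness.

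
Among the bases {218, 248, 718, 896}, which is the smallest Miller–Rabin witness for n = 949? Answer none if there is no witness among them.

n − 1 = 948 = 2^2 · 237, so s = 2 and d = 237.
Base 218: x_0 = 218^237 mod 949 = 948. x_0 = 948 ≡ −1, so 218 is not a witness.
Base 248: x_0 = 248^237 mod 949 = 833. x_0 is neither 1 nor 948, so continue squaring. x_1 = 833^2 mod 949 = 170. Reached i = s−1 = 1 without hitting −1: 248 is a Miller–Rabin witness and 949 is composite.
Base 718: x_0 = 718^237 mod 949 = 560. x_0 is neither 1 nor 948, so continue squaring. x_1 = 560^2 mod 949 = 430. Reached i = s−1 = 1 without hitting −1: 718 is a Miller–Rabin witness and 949 is composite.
Base 896: x_0 = 896^237 mod 949 = 285. x_0 is neither 1 nor 948, so continue squaring. x_1 = 285^2 mod 949 = 560. Reached i = s−1 = 1 without hitting −1: 896 is a Miller–Rabin witness and 949 is composite.
The smallest witness among the given bases is 248.

248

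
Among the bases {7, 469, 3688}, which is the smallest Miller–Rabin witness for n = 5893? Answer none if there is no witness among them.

7

n − 1 = 5892 = 2^2 · 1473, so s = 2 and d = 1473.
Base 7: x_0 = 7^1473 mod 5893 = 1479. x_0 is neither 1 nor 5892, so continue squaring. x_1 = 1479^2 mod 5893 = 1138. Reached i = s−1 = 1 without hitting −1: 7 is a Miller–Rabin witness and 5893 is composite.
Base 469: x_0 = 469^1473 mod 5893 = 1194. x_0 is neither 1 nor 5892, so continue squaring. x_1 = 1194^2 mod 5893 = 5423. Reached i = s−1 = 1 without hitting −1: 469 is a Miller–Rabin witness and 5893 is composite.
Base 3688: x_0 = 3688^1473 mod 5893 = 2847. x_0 is neither 1 nor 5892, so continue squaring. x_1 = 2847^2 mod 5893 = 2534. Reached i = s−1 = 1 without hitting −1: 3688 is a Miller–Rabin witness and 5893 is composite.
The smallest witness among the given bases is 7.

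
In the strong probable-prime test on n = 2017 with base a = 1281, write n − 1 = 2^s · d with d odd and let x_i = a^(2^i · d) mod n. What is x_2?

229

n − 1 = 2016 = 2^5 · 63, so s = 5 and d = 63.
Repeated squaring mod 2017: 1281^1 ≡ 1281, 1281^2 ≡ 1140, 1281^4 ≡ 652, 1281^8 ≡ 1534, 1281^16 ≡ 1334, 1281^32 ≡ 562.
63 = 32 + 16 + 8 + 4 + 2 + 1, so 1281^63 ≡ 562·1334·1534·652·1140·1281 ≡ 108 (mod 2017).
x_0 = 108.
x_1 = 108^2 mod 2017 = 1579.
x_2 = 1579^2 mod 2017 = 229.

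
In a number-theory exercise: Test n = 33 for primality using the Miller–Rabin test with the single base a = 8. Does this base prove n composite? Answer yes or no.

yes

n − 1 = 32 = 2^5 · 1, so s = 5 and d = 1.
x_0 = 8^1 mod 33 = 8.
x_0 is neither 1 nor 32, so continue squaring.
x_1 = 8^2 mod 33 = 31.
x_2 = 31^2 mod 33 = 4.
x_3 = 4^2 mod 33 = 16.
x_4 = 16^2 mod 33 = 25.
Reached i = s−1 = 4 without hitting −1: 8 is a Miller–Rabin witness and 33 is composite.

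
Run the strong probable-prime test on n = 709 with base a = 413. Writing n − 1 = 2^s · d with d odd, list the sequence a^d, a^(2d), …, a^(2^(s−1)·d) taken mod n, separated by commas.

n − 1 = 708 = 2^2 · 177, so s = 2 and d = 177.
x_0 = 413^177 mod 709 = 1.
x_1 = 1^2 mod 709 = 1.

1, 1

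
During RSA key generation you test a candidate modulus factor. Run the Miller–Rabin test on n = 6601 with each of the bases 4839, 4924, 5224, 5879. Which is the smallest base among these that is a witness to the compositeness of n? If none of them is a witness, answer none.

4924

n − 1 = 6600 = 2^3 · 825, so s = 3 and d = 825.
Base 4839: x_0 = 4839^825 mod 6601 = 1. x_0 = 1, so 4839 is not a witness.
Base 4924: x_0 = 4924^825 mod 6601 = 5452. x_0 is neither 1 nor 6600, so continue squaring. x_1 = 5452^2 mod 6601 = 1. x_1 = 1 but x_0 ≠ ±1, a nontrivial square root of 1 — 4924 is a witness and 6601 is composite.
Base 5224: x_0 = 5224^825 mod 6601 = 3704. x_0 is neither 1 nor 6600, so continue squaring. x_1 = 3704^2 mod 6601 = 2738. x_2 = 2738^2 mod 6601 = 4509. Reached i = s−1 = 2 without hitting −1: 5224 is a Miller–Rabin witness and 6601 is composite.
Base 5879: x_0 = 5879^825 mod 6601 = 2092. x_0 is neither 1 nor 6600, so continue squaring. x_1 = 2092^2 mod 6601 = 1. x_1 = 1 but x_0 ≠ ±1, a nontrivial square root of 1 — 5879 is a witness and 6601 is composite.
The smallest witness among the given bases is 4924.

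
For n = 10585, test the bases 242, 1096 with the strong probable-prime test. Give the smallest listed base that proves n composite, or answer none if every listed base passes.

none

n − 1 = 10584 = 2^3 · 1323, so s = 3 and d = 1323.
Base 242: x_0 = 242^1323 mod 10585 = 4918. x_0 is neither 1 nor 10584, so continue squaring. x_1 = 4918^2 mod 10585 = 10584. x_1 ≡ −1, so 242 is not a witness.
Base 1096: x_0 = 1096^1323 mod 10585 = 1. x_0 = 1, so 1096 is not a witness.
No listed base is a witness for 10585.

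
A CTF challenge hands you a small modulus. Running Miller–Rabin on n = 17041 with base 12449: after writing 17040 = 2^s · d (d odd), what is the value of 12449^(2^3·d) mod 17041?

1

n − 1 = 17040 = 2^4 · 1065, so s = 4 and d = 1065.
x_0 = 12449^1065 mod 17041 = 9085.
x_1 = 9085^2 mod 17041 = 7662.
x_2 = 7662^2 mod 17041 = 17040.
x_3 = 17040^2 mod 17041 = 1.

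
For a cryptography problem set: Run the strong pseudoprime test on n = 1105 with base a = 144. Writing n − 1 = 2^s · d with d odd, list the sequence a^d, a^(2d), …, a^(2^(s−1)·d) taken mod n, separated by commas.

n − 1 = 1104 = 2^4 · 69, so s = 4 and d = 69.
x_0 = 144^69 mod 1105 = 859.
x_1 = 859^2 mod 1105 = 846.
x_2 = 846^2 mod 1105 = 781.
x_3 = 781^2 mod 1105 = 1.

859, 846, 781, 1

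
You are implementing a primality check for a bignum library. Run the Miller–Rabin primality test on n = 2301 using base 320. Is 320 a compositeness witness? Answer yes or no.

yes

n − 1 = 2300 = 2^2 · 575, so s = 2 and d = 575.
x_0 = 320^575 mod 2301 = 1136.
x_0 is neither 1 nor 2300, so continue squaring.
x_1 = 1136^2 mod 2301 = 1936.
Reached i = s−1 = 1 without hitting −1: 320 is a Miller–Rabin witness and 2301 is composite.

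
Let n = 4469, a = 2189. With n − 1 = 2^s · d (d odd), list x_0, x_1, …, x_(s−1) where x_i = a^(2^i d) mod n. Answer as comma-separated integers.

n − 1 = 4468 = 2^2 · 1117, so s = 2 and d = 1117.
x_0 = 2189^1117 mod 4469 = 4438.
x_1 = 4438^2 mod 4469 = 961.

4438, 961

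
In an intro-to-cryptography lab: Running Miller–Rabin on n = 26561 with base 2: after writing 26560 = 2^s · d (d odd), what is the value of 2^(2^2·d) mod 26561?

n − 1 = 26560 = 2^6 · 415, so s = 6 and d = 415.
x_0 = 2^415 mod 26561 = 9388.
x_1 = 9388^2 mod 26561 = 5146.
x_2 = 5146^2 mod 26561 = 26560.

26560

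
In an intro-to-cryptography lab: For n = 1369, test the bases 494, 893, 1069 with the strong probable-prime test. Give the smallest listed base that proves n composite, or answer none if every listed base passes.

none

n − 1 = 1368 = 2^3 · 171, so s = 3 and d = 171.
Base 494: x_0 = 494^171 mod 1369 = 1252. x_0 is neither 1 nor 1368, so continue squaring. x_1 = 1252^2 mod 1369 = 1368. x_1 ≡ −1, so 494 is not a witness.
Base 893: x_0 = 893^171 mod 1369 = 1252. x_0 is neither 1 nor 1368, so continue squaring. x_1 = 1252^2 mod 1369 = 1368. x_1 ≡ −1, so 893 is not a witness.
Base 1069: x_0 = 1069^171 mod 1369 = 1. x_0 = 1, so 1069 is not a witness.
No listed base is a witness for 1369.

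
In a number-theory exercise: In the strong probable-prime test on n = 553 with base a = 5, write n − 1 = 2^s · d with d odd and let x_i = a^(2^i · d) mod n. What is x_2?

n − 1 = 552 = 2^3 · 69, so s = 3 and d = 69.
x_0 = 5^69 mod 553 = 405.
x_1 = 405^2 mod 553 = 337.
x_2 = 337^2 mod 553 = 204.

204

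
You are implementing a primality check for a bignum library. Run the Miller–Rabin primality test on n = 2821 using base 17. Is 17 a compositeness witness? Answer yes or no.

no

n − 1 = 2820 = 2^2 · 705, so s = 2 and d = 705.
x_0 = 17^705 mod 2821 = 2820.
x_0 = 2820 ≡ −1, so 17 is not a witness.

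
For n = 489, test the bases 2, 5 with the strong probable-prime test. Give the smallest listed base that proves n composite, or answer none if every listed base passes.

n − 1 = 488 = 2^3 · 61, so s = 3 and d = 61.
Base 2: x_0 = 2^61 mod 489 = 272. x_0 is neither 1 nor 488, so continue squaring. x_1 = 272^2 mod 489 = 145. x_2 = 145^2 mod 489 = 487. Reached i = s−1 = 2 without hitting −1: 2 is a Miller–Rabin witness and 489 is composite.
Base 5: x_0 = 5^61 mod 489 = 374. x_0 is neither 1 nor 488, so continue squaring. x_1 = 374^2 mod 489 = 22. x_2 = 22^2 mod 489 = 484. Reached i = s−1 = 2 without hitting −1: 5 is a Miller–Rabin witness and 489 is composite.
The smallest witness among the given bases is 2.

2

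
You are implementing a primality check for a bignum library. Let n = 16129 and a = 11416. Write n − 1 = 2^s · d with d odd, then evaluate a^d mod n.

13590

n − 1 = 16128 = 2^8 · 63, so s = 8 and d = 63.
Repeated squaring mod 16129: 11416^1 ≡ 11416, 11416^2 ≡ 2736, 11416^4 ≡ 1840, 11416^8 ≡ 14639, 11416^16 ≡ 10427, 11416^32 ≡ 12869.
63 = 32 + 16 + 8 + 4 + 2 + 1, so 11416^63 ≡ 12869·10427·14639·1840·2736·11416 ≡ 13590 (mod 16129).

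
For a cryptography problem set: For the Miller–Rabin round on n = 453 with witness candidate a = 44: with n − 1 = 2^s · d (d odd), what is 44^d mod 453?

n − 1 = 452 = 2^2 · 113, so s = 2 and d = 113.
44^113 mod 453 = 380.

380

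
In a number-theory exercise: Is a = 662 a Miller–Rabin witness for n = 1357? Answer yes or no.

yes

n − 1 = 1356 = 2^2 · 339, so s = 2 and d = 339.
x_0 = 662^339 mod 1357 = 1300.
x_0 is neither 1 nor 1356, so continue squaring.
x_1 = 1300^2 mod 1357 = 535.
Reached i = s−1 = 1 without hitting −1: 662 is a Miller–Rabin witness and 1357 is composite.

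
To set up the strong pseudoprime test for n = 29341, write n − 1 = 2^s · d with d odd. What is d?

7335

Halving: 29340 → 14670 → 7335; 7335 is odd.
So 29340 = 2^2 · 7335.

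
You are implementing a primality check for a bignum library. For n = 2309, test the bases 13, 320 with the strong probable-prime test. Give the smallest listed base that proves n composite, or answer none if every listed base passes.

none

n − 1 = 2308 = 2^2 · 577, so s = 2 and d = 577.
Base 13: x_0 = 13^577 mod 2309 = 688. x_0 is neither 1 nor 2308, so continue squaring. x_1 = 688^2 mod 2309 = 2308. x_1 ≡ −1, so 13 is not a witness.
Base 320: x_0 = 320^577 mod 2309 = 2308. x_0 = 2308 ≡ −1, so 320 is not a witness.
No listed base is a witness for 2309.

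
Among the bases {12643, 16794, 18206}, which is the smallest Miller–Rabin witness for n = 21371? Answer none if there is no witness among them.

n − 1 = 21370 = 2^1 · 10685, so s = 1 and d = 10685.
Base 12643: x_0 = 12643^10685 mod 21371 = 1. x_0 = 1, so 12643 is not a witness.
Base 16794: x_0 = 16794^10685 mod 21371 = 11334. x_0 ∉ {1, 21370} and s = 1, so 16794 is a Miller–Rabin witness and 21371 is composite.
Base 18206: x_0 = 18206^10685 mod 21371 = 13439. x_0 ∉ {1, 21370} and s = 1, so 18206 is a Miller–Rabin witness and 21371 is composite.
The smallest witness among the given bases is 16794.

16794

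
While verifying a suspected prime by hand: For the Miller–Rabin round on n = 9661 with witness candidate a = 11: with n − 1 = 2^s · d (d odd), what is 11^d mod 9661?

n − 1 = 9660 = 2^2 · 2415, so s = 2 and d = 2415.
11^2415 mod 9661 = 9660.

9660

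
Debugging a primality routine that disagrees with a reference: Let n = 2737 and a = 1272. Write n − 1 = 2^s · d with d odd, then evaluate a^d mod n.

2526

n − 1 = 2736 = 2^4 · 171, so s = 4 and d = 171.
Repeated squaring mod 2737: 1272^1 ≡ 1272, 1272^2 ≡ 417, 1272^4 ≡ 1458, 1272^8 ≡ 1852, 1272^16 ≡ 443, 1272^32 ≡ 1922, 1272^64 ≡ 1871, 1272^128 ≡ 18.
171 = 128 + 32 + 8 + 2 + 1, so 1272^171 ≡ 18·1922·1852·417·1272 ≡ 2526 (mod 2737).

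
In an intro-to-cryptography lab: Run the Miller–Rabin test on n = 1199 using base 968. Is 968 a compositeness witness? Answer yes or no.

yes

n − 1 = 1198 = 2^1 · 599, so s = 1 and d = 599.
x_0 = 968^599 mod 1199 = 693.
x_0 ∉ {1, 1198} and s = 1, so 968 is a Miller–Rabin witness and 1199 is composite.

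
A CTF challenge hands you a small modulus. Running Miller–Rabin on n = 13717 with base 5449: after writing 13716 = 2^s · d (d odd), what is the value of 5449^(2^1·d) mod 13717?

4827

n − 1 = 13716 = 2^2 · 3429, so s = 2 and d = 3429.
Repeated squaring mod 13717: 5449^1 ≡ 5449, 5449^2 ≡ 8013, 5449^4 ≡ 12609, 5449^8 ≡ 6851, 5449^16 ≡ 10344, 5449^32 ≡ 5736, 5449^64 ≡ 8330, 5449^128 ≡ 8314, 5449^256 ≡ 2633, 5449^512 ≡ 5604, 5449^1024 ≡ 6603, 5449^2048 ≡ 6983.
3429 = 2048 + 1024 + 256 + 64 + 32 + 4 + 1, so 5449^3429 ≡ 6983·6603·2633·8330·5736·12609·5449 ≡ 2214 (mod 13717).
x_0 = 2214.
x_1 = 2214^2 mod 13717 = 4827.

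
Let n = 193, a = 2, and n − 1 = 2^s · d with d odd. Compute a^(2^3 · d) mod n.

112

n − 1 = 192 = 2^6 · 3, so s = 6 and d = 3.
x_0 = 2^3 mod 193 = 8.
x_1 = 8^2 mod 193 = 64.
x_2 = 64^2 mod 193 = 43.
x_3 = 43^2 mod 193 = 112.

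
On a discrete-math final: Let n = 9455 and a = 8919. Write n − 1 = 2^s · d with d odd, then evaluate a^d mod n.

n − 1 = 9454 = 2^1 · 4727, so s = 1 and d = 4727.
Repeated squaring mod 9455: 8919^1 ≡ 8919, 8919^2 ≡ 3646, 8919^4 ≡ 9041, 8919^8 ≡ 1206, 8919^16 ≡ 7821, 8919^32 ≡ 3646, 8919^64 ≡ 9041, 8919^128 ≡ 1206, 8919^256 ≡ 7821, 8919^512 ≡ 3646, 8919^1024 ≡ 9041, 8919^2048 ≡ 1206, 8919^4096 ≡ 7821.
4727 = 4096 + 512 + 64 + 32 + 16 + 4 + 2 + 1, so 8919^4727 ≡ 7821·3646·9041·3646·7821·9041·3646·8919 ≡ 5964 (mod 9455).

5964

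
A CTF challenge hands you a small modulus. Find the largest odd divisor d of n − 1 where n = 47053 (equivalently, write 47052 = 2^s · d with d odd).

11763

Halving: 47052 → 23526 → 11763; 11763 is odd.
So 47052 = 2^2 · 11763.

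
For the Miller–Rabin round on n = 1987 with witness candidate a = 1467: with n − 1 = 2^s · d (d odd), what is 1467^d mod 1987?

n − 1 = 1986 = 2^1 · 993, so s = 1 and d = 993.
1467^993 mod 1987 = 1.

1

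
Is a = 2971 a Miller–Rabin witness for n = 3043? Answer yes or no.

n − 1 = 3042 = 2^1 · 1521, so s = 1 and d = 1521.
x_0 = 2971^1521 mod 3043 = 2580.
x_0 ∉ {1, 3042} and s = 1, so 2971 is a Miller–Rabin witness and 3043 is composite.

yes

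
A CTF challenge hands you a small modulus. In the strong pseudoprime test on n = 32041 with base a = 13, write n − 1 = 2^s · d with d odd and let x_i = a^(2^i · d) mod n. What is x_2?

30252

n − 1 = 32040 = 2^3 · 4005, so s = 3 and d = 4005.
x_0 = 13^4005 mod 32041 = 15574.
x_1 = 15574^2 mod 32041 = 31147.
x_2 = 31147^2 mod 32041 = 30252.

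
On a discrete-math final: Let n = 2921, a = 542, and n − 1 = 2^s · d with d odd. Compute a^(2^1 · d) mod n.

n − 1 = 2920 = 2^3 · 365, so s = 3 and d = 365.
x_0 = 542^365 mod 2921 = 2147.
x_1 = 2147^2 mod 2921 = 271.

271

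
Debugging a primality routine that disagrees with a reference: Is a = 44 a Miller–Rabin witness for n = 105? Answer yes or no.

n − 1 = 104 = 2^3 · 13, so s = 3 and d = 13.
x_0 = 44^13 mod 105 = 44.
x_0 is neither 1 nor 104, so continue squaring.
x_1 = 44^2 mod 105 = 46.
x_2 = 46^2 mod 105 = 16.
Reached i = s−1 = 2 without hitting −1: 44 is a Miller–Rabin witness and 105 is composite.

yes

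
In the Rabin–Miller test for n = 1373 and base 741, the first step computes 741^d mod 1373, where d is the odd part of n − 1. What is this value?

1372

n − 1 = 1372 = 2^2 · 343, so s = 2 and d = 343.
Repeated squaring mod 1373: 741^1 ≡ 741, 741^2 ≡ 1254, 741^4 ≡ 431, 741^8 ≡ 406, 741^16 ≡ 76, 741^32 ≡ 284, 741^64 ≡ 1022, 741^128 ≡ 1004, 741^256 ≡ 234.
343 = 256 + 64 + 16 + 4 + 2 + 1, so 741^343 ≡ 234·1022·76·431·1254·741 ≡ 1372 (mod 1373).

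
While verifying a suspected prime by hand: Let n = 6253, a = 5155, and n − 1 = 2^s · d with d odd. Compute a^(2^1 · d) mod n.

n − 1 = 6252 = 2^2 · 1563, so s = 2 and d = 1563.
x_0 = 5155^1563 mod 6253 = 824.
x_1 = 824^2 mod 6253 = 3652.

3652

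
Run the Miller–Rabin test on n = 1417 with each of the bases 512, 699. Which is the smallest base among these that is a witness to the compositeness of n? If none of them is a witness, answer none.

699

n − 1 = 1416 = 2^3 · 177, so s = 3 and d = 177.
Base 512: x_0 = 512^177 mod 1417 = 512. x_0 is neither 1 nor 1416, so continue squaring. x_1 = 512^2 mod 1417 = 1416. x_1 ≡ −1, so 512 is not a witness.
Base 699: x_0 = 699^177 mod 1417 = 1091. x_0 is neither 1 nor 1416, so continue squaring. x_1 = 1091^2 mod 1417 = 1. x_1 = 1 but x_0 ≠ ±1, a nontrivial square root of 1 — 699 is a witness and 1417 is composite.
The smallest witness among the given bases is 699.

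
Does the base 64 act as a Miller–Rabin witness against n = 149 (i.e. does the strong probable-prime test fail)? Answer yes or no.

n − 1 = 148 = 2^2 · 37, so s = 2 and d = 37.
x_0 = 64^37 mod 149 = 148.
x_0 = 148 ≡ −1, so 64 is not a witness.

no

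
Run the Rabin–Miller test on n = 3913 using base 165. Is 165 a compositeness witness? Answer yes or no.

no

n − 1 = 3912 = 2^3 · 489, so s = 3 and d = 489.
x_0 = 165^489 mod 3913 = 1.
x_0 = 1, so 165 is not a witness.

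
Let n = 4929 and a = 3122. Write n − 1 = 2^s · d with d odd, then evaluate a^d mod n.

n − 1 = 4928 = 2^6 · 77, so s = 6 and d = 77.
By repeated squaring, 3122^77 ≡ 4166 (mod 4929).

4166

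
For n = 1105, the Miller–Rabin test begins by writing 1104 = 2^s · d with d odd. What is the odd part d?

69

Halving: 1104 → 552 → 276 → 138 → 69; 69 is odd.
So 1104 = 2^4 · 69.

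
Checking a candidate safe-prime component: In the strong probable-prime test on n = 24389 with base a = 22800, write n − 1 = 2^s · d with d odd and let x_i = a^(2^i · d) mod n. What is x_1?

n − 1 = 24388 = 2^2 · 6097, so s = 2 and d = 6097.
x_0 = 22800^6097 mod 24389 = 5248.
x_1 = 5248^2 mod 24389 = 6323.

6323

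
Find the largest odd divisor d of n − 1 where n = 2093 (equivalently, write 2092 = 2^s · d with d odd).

523

Halving: 2092 → 1046 → 523; 523 is odd.
So 2092 = 2^2 · 523.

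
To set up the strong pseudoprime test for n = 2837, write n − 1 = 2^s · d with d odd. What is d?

Halving: 2836 → 1418 → 709; 709 is odd.
So 2836 = 2^2 · 709.

709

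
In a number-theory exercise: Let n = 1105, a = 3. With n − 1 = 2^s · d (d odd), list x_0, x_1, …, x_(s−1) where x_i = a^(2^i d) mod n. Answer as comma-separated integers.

1093, 144, 846, 781

n − 1 = 1104 = 2^4 · 69, so s = 4 and d = 69.
x_0 = 3^69 mod 1105 = 1093.
x_1 = 1093^2 mod 1105 = 144.
x_2 = 144^2 mod 1105 = 846.
x_3 = 846^2 mod 1105 = 781.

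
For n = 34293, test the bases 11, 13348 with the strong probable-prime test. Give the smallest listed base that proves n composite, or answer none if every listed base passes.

11

n − 1 = 34292 = 2^2 · 8573, so s = 2 and d = 8573.
Base 11: x_0 = 11^8573 mod 34293 = 29864. x_0 is neither 1 nor 34292, so continue squaring. x_1 = 29864^2 mod 34293 = 445. Reached i = s−1 = 1 without hitting −1: 11 is a Miller–Rabin witness and 34293 is composite.
Base 13348: x_0 = 13348^8573 mod 34293 = 32731. x_0 is neither 1 nor 34292, so continue squaring. x_1 = 32731^2 mod 34293 = 5041. Reached i = s−1 = 1 without hitting −1: 13348 is a Miller–Rabin witness and 34293 is composite.
The smallest witness among the given bases is 11.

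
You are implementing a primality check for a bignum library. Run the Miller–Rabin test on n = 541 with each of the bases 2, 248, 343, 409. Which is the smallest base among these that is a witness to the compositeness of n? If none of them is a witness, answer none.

n − 1 = 540 = 2^2 · 135, so s = 2 and d = 135.
Base 2: x_0 = 2^135 mod 541 = 52. x_0 is neither 1 nor 540, so continue squaring. x_1 = 52^2 mod 541 = 540. x_1 ≡ −1, so 2 is not a witness.
Base 248: x_0 = 248^135 mod 541 = 52. x_0 is neither 1 nor 540, so continue squaring. x_1 = 52^2 mod 541 = 540. x_1 ≡ −1, so 248 is not a witness.
Base 343: x_0 = 343^135 mod 541 = 540. x_0 = 540 ≡ −1, so 343 is not a witness.
Base 409: x_0 = 409^135 mod 541 = 489. x_0 is neither 1 nor 540, so continue squaring. x_1 = 489^2 mod 541 = 540. x_1 ≡ −1, so 409 is not a witness.
No listed base is a witness for 541.

none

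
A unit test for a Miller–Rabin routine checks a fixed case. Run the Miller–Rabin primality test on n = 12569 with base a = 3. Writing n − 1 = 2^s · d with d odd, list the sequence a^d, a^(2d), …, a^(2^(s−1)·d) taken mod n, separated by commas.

999, 5050, 12568

n − 1 = 12568 = 2^3 · 1571, so s = 3 and d = 1571.
x_0 = 3^1571 mod 12569 = 999.
x_1 = 999^2 mod 12569 = 5050.
x_2 = 5050^2 mod 12569 = 12568.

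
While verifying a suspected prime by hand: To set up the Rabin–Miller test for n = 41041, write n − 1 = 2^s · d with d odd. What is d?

Halving: 41040 → 20520 → 10260 → 5130 → 2565; 2565 is odd.
So 41040 = 2^4 · 2565.

2565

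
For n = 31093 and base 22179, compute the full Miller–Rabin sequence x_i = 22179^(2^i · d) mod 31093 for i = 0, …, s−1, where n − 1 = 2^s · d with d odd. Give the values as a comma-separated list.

n − 1 = 31092 = 2^2 · 7773, so s = 2 and d = 7773.
x_0 = 22179^7773 mod 31093 = 30675.
x_1 = 30675^2 mod 31093 = 19259.

30675, 19259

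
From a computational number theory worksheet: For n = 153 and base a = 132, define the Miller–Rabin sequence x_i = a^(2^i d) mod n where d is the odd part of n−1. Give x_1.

n − 1 = 152 = 2^3 · 19, so s = 3 and d = 19.
x_0 = 132^19 mod 153 = 72.
x_1 = 72^2 mod 153 = 135.

135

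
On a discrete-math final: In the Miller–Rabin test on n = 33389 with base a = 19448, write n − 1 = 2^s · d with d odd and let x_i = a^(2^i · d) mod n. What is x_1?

17655

n − 1 = 33388 = 2^2 · 8347, so s = 2 and d = 8347.
Repeated squaring mod 33389: 19448^1 ≡ 19448, 19448^2 ≡ 27501, 19448^4 ≡ 10762, 19448^8 ≡ 27592, 19448^16 ≡ 15875, 19448^32 ≡ 28842, 19448^64 ≡ 7418, 19448^128 ≡ 1652, 19448^256 ≡ 24595, 19448^512 ≡ 5512, 19448^1024 ≡ 31543, 19448^2048 ≡ 2038, 19448^4096 ≡ 13208, 19448^8192 ≡ 27128.
8347 = 8192 + 128 + 16 + 8 + 2 + 1, so 19448^8347 ≡ 27128·1652·15875·27592·27501·19448 ≡ 26299 (mod 33389).
x_0 = 26299.
x_1 = 26299^2 mod 33389 = 17655.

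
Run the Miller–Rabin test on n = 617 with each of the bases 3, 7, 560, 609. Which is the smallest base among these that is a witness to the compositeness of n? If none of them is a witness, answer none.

n − 1 = 616 = 2^3 · 77, so s = 3 and d = 77.
Base 3: x_0 = 3^77 mod 617 = 478. x_0 is neither 1 nor 616, so continue squaring. x_1 = 478^2 mod 617 = 194. x_2 = 194^2 mod 617 = 616. x_2 ≡ −1, so 3 is not a witness.
Base 7: x_0 = 7^77 mod 617 = 423. x_0 is neither 1 nor 616, so continue squaring. x_1 = 423^2 mod 617 = 616. x_1 ≡ −1, so 7 is not a witness.
Base 560: x_0 = 560^77 mod 617 = 435. x_0 is neither 1 nor 616, so continue squaring. x_1 = 435^2 mod 617 = 423. x_2 = 423^2 mod 617 = 616. x_2 ≡ −1, so 560 is not a witness.
Base 609: x_0 = 609^77 mod 617 = 1. x_0 = 1, so 609 is not a witness.
No listed base is a witness for 617.

none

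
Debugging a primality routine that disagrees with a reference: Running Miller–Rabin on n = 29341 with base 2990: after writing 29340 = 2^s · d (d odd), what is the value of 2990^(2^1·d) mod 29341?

n − 1 = 29340 = 2^2 · 7335, so s = 2 and d = 7335.
Repeated squaring mod 29341: 2990^1 ≡ 2990, 2990^2 ≡ 20436, 2990^4 ≡ 19643, 2990^8 ≡ 13299, 2990^16 ≡ 25194, 2990^32 ≡ 3783, 2990^64 ≡ 22022, 2990^128 ≡ 20436, 2990^256 ≡ 19643, 2990^512 ≡ 13299, 2990^1024 ≡ 25194, 2990^2048 ≡ 3783, 2990^4096 ≡ 22022.
7335 = 4096 + 2048 + 1024 + 128 + 32 + 4 + 2 + 1, so 2990^7335 ≡ 22022·3783·25194·20436·3783·19643·20436·2990 ≡ 6955 (mod 29341).
x_0 = 6955.
x_1 = 6955^2 mod 29341 = 18057.

18057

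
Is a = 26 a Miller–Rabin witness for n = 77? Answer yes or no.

n − 1 = 76 = 2^2 · 19, so s = 2 and d = 19.
x_0 = 26^19 mod 77 = 47.
x_0 is neither 1 nor 76, so continue squaring.
x_1 = 47^2 mod 77 = 53.
Reached i = s−1 = 1 without hitting −1: 26 is a Miller–Rabin witness and 77 is composite.

yes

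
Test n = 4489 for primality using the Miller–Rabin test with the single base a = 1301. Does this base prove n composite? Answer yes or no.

n − 1 = 4488 = 2^3 · 561, so s = 3 and d = 561.
x_0 = 1301^561 mod 4489 = 4488.
x_0 = 4488 ≡ −1, so 1301 is not a witness.

no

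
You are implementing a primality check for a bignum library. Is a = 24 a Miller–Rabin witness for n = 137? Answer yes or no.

no

n − 1 = 136 = 2^3 · 17, so s = 3 and d = 17.
Repeated squaring mod 137: 24^1 ≡ 24, 24^2 ≡ 28, 24^4 ≡ 99, 24^8 ≡ 74, 24^16 ≡ 133.
17 = 16 + 1, so 24^17 ≡ 133·24 ≡ 41 (mod 137).
x_0 = 24^17 mod 137 = 41.
x_0 is neither 1 nor 136, so continue squaring.
x_1 = 41^2 mod 137 = 37.
x_2 = 37^2 mod 137 = 136.
x_2 ≡ −1, so 24 is not a witness.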